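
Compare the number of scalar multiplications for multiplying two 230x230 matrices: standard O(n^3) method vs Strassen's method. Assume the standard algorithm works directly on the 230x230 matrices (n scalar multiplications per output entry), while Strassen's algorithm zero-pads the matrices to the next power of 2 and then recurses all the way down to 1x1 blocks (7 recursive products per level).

Matrix multiplication for 230x230 matrices:

Strassen's algorithm requires power-of-2 dimensions. Pad 230x230 to 256x256 (next power of 2).

Standard algorithm: 230^3 = 12167000 multiplications
Strassen's algorithm: 7^(log2(256)) = 7^8 = 5764801 multiplications
Savings: 12167000 - 5764801 = 6402199 multiplications

Standard: 12167000 multiplications (230^3). Strassen: 5764801 multiplications (7^8, after padding to 256x256). Strassen reduces 8 recursive multiplications to 7 at each level.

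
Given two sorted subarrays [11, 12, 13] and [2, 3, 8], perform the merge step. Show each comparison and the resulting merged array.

Merging process:

Compare 11 vs 2: take 2 from right. Merged: [2]
Compare 11 vs 3: take 3 from right. Merged: [2, 3]
Compare 11 vs 8: take 8 from right. Merged: [2, 3, 8]
Append remaining from left: [11, 12, 13]. Merged: [2, 3, 8, 11, 12, 13]

Final merged array: [2, 3, 8, 11, 12, 13]
Total comparisons: 3

The merged array is [2, 3, 8, 11, 12, 13], requiring 3 comparisons. The merge step runs in O(n) time where n is the total number of elements.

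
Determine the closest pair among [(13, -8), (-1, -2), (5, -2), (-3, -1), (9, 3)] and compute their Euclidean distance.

Computing all pairwise distances among 5 points:

d((13, -8), (-1, -2)) = 15.2315
d((13, -8), (5, -2)) = 10.0
d((13, -8), (-3, -1)) = 17.4642
d((13, -8), (9, 3)) = 11.7047
d((-1, -2), (5, -2)) = 6.0
d((-1, -2), (-3, -1)) = 2.2361 <-- minimum
d((-1, -2), (9, 3)) = 11.1803
d((5, -2), (-3, -1)) = 8.0623
d((5, -2), (9, 3)) = 6.4031
d((-3, -1), (9, 3)) = 12.6491

Closest pair: (-1, -2) and (-3, -1) with distance 2.2361

The closest pair is (-1, -2) and (-3, -1) with Euclidean distance 2.2361. For 5 points, brute-force pairwise comparison is shown above. For large n, the divide-and-conquer algorithm (sort by x, recurse on halves, check the dividing strip) achieves O(n log n).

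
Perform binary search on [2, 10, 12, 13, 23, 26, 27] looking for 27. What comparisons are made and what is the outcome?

Binary search for 27 in [2, 10, 12, 13, 23, 26, 27]:

lo=0, hi=6, mid=3, arr[mid]=13 -> 13 < 27, search right half
lo=4, hi=6, mid=5, arr[mid]=26 -> 26 < 27, search right half
lo=6, hi=6, mid=6, arr[mid]=27 -> Found target at index 6!

Binary search finds 27 at index 6 after 3 comparisons. The search repeatedly halves the search space by comparing with the middle element.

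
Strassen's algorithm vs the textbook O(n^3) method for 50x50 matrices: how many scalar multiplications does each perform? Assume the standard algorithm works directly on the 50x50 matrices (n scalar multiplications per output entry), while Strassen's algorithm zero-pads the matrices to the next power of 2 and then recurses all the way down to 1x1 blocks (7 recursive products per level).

Matrix multiplication for 50x50 matrices:

Strassen's algorithm requires power-of-2 dimensions. Pad 50x50 to 64x64 (next power of 2).

Standard algorithm: 50^3 = 125000 multiplications
Strassen's algorithm: 7^(log2(64)) = 7^6 = 117649 multiplications
Savings: 125000 - 117649 = 7351 multiplications

Standard: 125000 multiplications (50^3). Strassen: 117649 multiplications (7^6, after padding to 64x64). Strassen reduces 8 recursive multiplications to 7 at each level.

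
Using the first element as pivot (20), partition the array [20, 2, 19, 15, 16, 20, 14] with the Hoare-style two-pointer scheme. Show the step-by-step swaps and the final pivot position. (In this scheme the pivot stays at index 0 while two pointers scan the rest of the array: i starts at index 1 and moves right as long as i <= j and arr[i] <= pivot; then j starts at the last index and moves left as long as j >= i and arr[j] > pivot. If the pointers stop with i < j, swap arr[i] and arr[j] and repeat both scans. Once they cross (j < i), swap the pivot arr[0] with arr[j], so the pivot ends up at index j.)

Hoare-style two-pointer partition with pivot = 20:

Initial array: [20, 2, 19, 15, 16, 20, 14]

Pointers start at i = 1, j = 6.
i ends at 7, j ends at 6: the pointers have crossed (j < i), so scanning stops.

Swap pivot arr[0] with arr[6] to place pivot at position 6: [14, 2, 19, 15, 16, 20, 20]
Pivot position: 6

After partitioning with pivot 20, the array becomes [14, 2, 19, 15, 16, 20, 20]. The pivot is placed at index 6. All elements to the left of the pivot are <= 20, and all elements to the right are > 20.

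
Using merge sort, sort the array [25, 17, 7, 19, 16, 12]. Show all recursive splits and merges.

Merge sort trace:

Split: [25, 17, 7, 19, 16, 12] -> [25, 17, 7] and [19, 16, 12]
  Split: [25, 17, 7] -> [25] and [17, 7]
    Split: [17, 7] -> [17] and [7]
    Merge: [17] + [7] -> [7, 17]
  Merge: [25] + [7, 17] -> [7, 17, 25]
  Split: [19, 16, 12] -> [19] and [16, 12]
    Split: [16, 12] -> [16] and [12]
    Merge: [16] + [12] -> [12, 16]
  Merge: [19] + [12, 16] -> [12, 16, 19]
Merge: [7, 17, 25] + [12, 16, 19] -> [7, 12, 16, 17, 19, 25]

Final sorted array: [7, 12, 16, 17, 19, 25]

The merge sort proceeds by recursively splitting the array and merging sorted halves.
After all merges, the sorted array is [7, 12, 16, 17, 19, 25].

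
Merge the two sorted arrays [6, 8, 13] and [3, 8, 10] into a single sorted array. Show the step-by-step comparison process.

Merging process:

Compare 6 vs 3: take 3 from right. Merged: [3]
Compare 6 vs 8: take 6 from left. Merged: [3, 6]
Compare 8 vs 8: take 8 from left. Merged: [3, 6, 8]
Compare 13 vs 8: take 8 from right. Merged: [3, 6, 8, 8]
Compare 13 vs 10: take 10 from right. Merged: [3, 6, 8, 8, 10]
Append remaining from left: [13]. Merged: [3, 6, 8, 8, 10, 13]

Final merged array: [3, 6, 8, 8, 10, 13]
Total comparisons: 5

The merged array is [3, 6, 8, 8, 10, 13], requiring 5 comparisons. The merge step runs in O(n) time where n is the total number of elements.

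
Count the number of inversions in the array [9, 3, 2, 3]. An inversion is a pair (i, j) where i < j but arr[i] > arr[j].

Finding inversions in [9, 3, 2, 3]:

(0, 1): arr[0]=9 > arr[1]=3
(0, 2): arr[0]=9 > arr[2]=2
(0, 3): arr[0]=9 > arr[3]=3
(1, 2): arr[1]=3 > arr[2]=2

Total inversions: 4

The array has 4 inversion(s): (0,1), (0,2), (0,3), (1,2). Each pair (i,j) satisfies i < j and arr[i] > arr[j].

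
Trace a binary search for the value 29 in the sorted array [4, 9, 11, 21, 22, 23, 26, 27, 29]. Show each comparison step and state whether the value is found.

Binary search for 29 in [4, 9, 11, 21, 22, 23, 26, 27, 29]:

lo=0, hi=8, mid=4, arr[mid]=22 -> 22 < 29, search right half
lo=5, hi=8, mid=6, arr[mid]=26 -> 26 < 29, search right half
lo=7, hi=8, mid=7, arr[mid]=27 -> 27 < 29, search right half
lo=8, hi=8, mid=8, arr[mid]=29 -> Found target at index 8!

Binary search finds 29 at index 8 after 4 comparisons. The search repeatedly halves the search space by comparing with the middle element.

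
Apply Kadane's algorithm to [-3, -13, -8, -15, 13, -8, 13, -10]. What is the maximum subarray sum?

Using Kadane's algorithm on [-3, -13, -8, -15, 13, -8, 13, -10]:

Scanning through the array:
Position 1 (value -13): max_ending_here = -13, max_so_far = -3
Position 2 (value -8): max_ending_here = -8, max_so_far = -3
Position 3 (value -15): max_ending_here = -15, max_so_far = -3
Position 4 (value 13): max_ending_here = 13, max_so_far = 13
Position 5 (value -8): max_ending_here = 5, max_so_far = 13
Position 6 (value 13): max_ending_here = 18, max_so_far = 18
Position 7 (value -10): max_ending_here = 8, max_so_far = 18

Maximum subarray: [13, -8, 13]
Maximum sum: 18

The maximum subarray is [13, -8, 13] with sum 18. This subarray runs from index 4 to index 6.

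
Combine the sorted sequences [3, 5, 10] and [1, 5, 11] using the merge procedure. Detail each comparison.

Merging process:

Compare 3 vs 1: take 1 from right. Merged: [1]
Compare 3 vs 5: take 3 from left. Merged: [1, 3]
Compare 5 vs 5: take 5 from left. Merged: [1, 3, 5]
Compare 10 vs 5: take 5 from right. Merged: [1, 3, 5, 5]
Compare 10 vs 11: take 10 from left. Merged: [1, 3, 5, 5, 10]
Append remaining from right: [11]. Merged: [1, 3, 5, 5, 10, 11]

Final merged array: [1, 3, 5, 5, 10, 11]
Total comparisons: 5

The merged array is [1, 3, 5, 5, 10, 11], requiring 5 comparisons. The merge step runs in O(n) time where n is the total number of elements.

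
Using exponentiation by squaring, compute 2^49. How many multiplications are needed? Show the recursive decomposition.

Computing 2^49 by squaring (build up from 2^1; each line after the first costs one multiplication):

2^1 = 2
2^2 = (2^1)^2 = 2^2 = 4
2^3 = 2 * 2^2 = 2 * 4 = 8
2^6 = (2^3)^2 = 8^2 = 64
2^12 = (2^6)^2 = 64^2 = 4096
2^24 = (2^12)^2 = 4096^2 = 16777216
2^48 = (2^24)^2 = 16777216^2 = 281474976710656
2^49 = 2 * 2^48 = 2 * 281474976710656 = 562949953421312

Result: 562949953421312
Multiplications needed: 7 (7 lines after 2^1)

2^49 = 562949953421312. Using exponentiation by squaring, this requires 7 multiplications. The key idea: if the exponent is even, square the half-power; if odd, multiply by the base once.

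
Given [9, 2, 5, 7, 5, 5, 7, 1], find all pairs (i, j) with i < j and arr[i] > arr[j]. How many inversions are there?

Finding inversions in [9, 2, 5, 7, 5, 5, 7, 1]:

(0, 1): arr[0]=9 > arr[1]=2
(0, 2): arr[0]=9 > arr[2]=5
(0, 3): arr[0]=9 > arr[3]=7
(0, 4): arr[0]=9 > arr[4]=5
(0, 5): arr[0]=9 > arr[5]=5
(0, 6): arr[0]=9 > arr[6]=7
(0, 7): arr[0]=9 > arr[7]=1
(1, 7): arr[1]=2 > arr[7]=1
(2, 7): arr[2]=5 > arr[7]=1
(3, 4): arr[3]=7 > arr[4]=5
(3, 5): arr[3]=7 > arr[5]=5
(3, 7): arr[3]=7 > arr[7]=1
(4, 7): arr[4]=5 > arr[7]=1
(5, 7): arr[5]=5 > arr[7]=1
(6, 7): arr[6]=7 > arr[7]=1

Total inversions: 15

The array has 15 inversion(s): (0,1), (0,2), (0,3), (0,4), (0,5), (0,6), (0,7), (1,7), (2,7), (3,4), (3,5), (3,7), (4,7), (5,7), (6,7). Each pair (i,j) satisfies i < j and arr[i] > arr[j].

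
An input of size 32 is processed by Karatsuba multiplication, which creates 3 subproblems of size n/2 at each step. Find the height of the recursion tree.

For divide and conquer with division factor 2:

Problem sizes at each level:
Level 0: 32
Level 1: 16
Level 2: 8
Level 3: 4
Level 4: 2
Level 5: 1

The root is level 0 and the size-1 base case is level 5 (the tree spans levels 0 through 5, i.e. 6 levels counting the root), so the depth is the number of divisions: log_2(32) = 5

The recursion tree depth is log_2(32) = 5. At each level, the problem size is divided by 2, so it takes 5 divisions to reduce to a base case of size 1. The algorithm makes 3 recursive calls at each level.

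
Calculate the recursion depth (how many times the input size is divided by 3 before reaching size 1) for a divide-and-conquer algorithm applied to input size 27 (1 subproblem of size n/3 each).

For divide and conquer with division factor 3:

Problem sizes at each level:
Level 0: 27
Level 1: 9
Level 2: 3
Level 3: 1

The root is level 0 and the size-1 base case is level 3 (the tree spans levels 0 through 3, i.e. 4 levels counting the root), so the depth is the number of divisions: log_3(27) = 3

The recursion tree depth is log_3(27) = 3. At each level, the problem size is divided by 3, so it takes 3 divisions to reduce to a base case of size 1. The algorithm makes 1 recursive call at each level.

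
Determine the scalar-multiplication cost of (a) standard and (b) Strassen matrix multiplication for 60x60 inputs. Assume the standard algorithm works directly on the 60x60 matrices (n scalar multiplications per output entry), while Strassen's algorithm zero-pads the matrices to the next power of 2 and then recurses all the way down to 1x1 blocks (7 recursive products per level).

Matrix multiplication for 60x60 matrices:

Strassen's algorithm requires power-of-2 dimensions. Pad 60x60 to 64x64 (next power of 2).

Standard algorithm: 60^3 = 216000 multiplications
Strassen's algorithm: 7^(log2(64)) = 7^6 = 117649 multiplications
Savings: 216000 - 117649 = 98351 multiplications

Standard: 216000 multiplications (60^3). Strassen: 117649 multiplications (7^6, after padding to 64x64). Strassen reduces 8 recursive multiplications to 7 at each level.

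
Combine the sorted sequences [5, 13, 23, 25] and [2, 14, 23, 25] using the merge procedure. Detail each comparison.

Merging process:

Compare 5 vs 2: take 2 from right. Merged: [2]
Compare 5 vs 14: take 5 from left. Merged: [2, 5]
Compare 13 vs 14: take 13 from left. Merged: [2, 5, 13]
Compare 23 vs 14: take 14 from right. Merged: [2, 5, 13, 14]
Compare 23 vs 23: take 23 from left. Merged: [2, 5, 13, 14, 23]
Compare 25 vs 23: take 23 from right. Merged: [2, 5, 13, 14, 23, 23]
Compare 25 vs 25: take 25 from left. Merged: [2, 5, 13, 14, 23, 23, 25]
Append remaining from right: [25]. Merged: [2, 5, 13, 14, 23, 23, 25, 25]

Final merged array: [2, 5, 13, 14, 23, 23, 25, 25]
Total comparisons: 7

The merged array is [2, 5, 13, 14, 23, 23, 25, 25], requiring 7 comparisons. The merge step runs in O(n) time where n is the total number of elements.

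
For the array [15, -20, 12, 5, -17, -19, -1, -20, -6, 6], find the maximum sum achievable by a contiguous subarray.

Using Kadane's algorithm on [15, -20, 12, 5, -17, -19, -1, -20, -6, 6]:

Scanning through the array:
Position 1 (value -20): max_ending_here = -5, max_so_far = 15
Position 2 (value 12): max_ending_here = 12, max_so_far = 15
Position 3 (value 5): max_ending_here = 17, max_so_far = 17
Position 4 (value -17): max_ending_here = 0, max_so_far = 17
Position 5 (value -19): max_ending_here = -19, max_so_far = 17
Position 6 (value -1): max_ending_here = -1, max_so_far = 17
Position 7 (value -20): max_ending_here = -20, max_so_far = 17
Position 8 (value -6): max_ending_here = -6, max_so_far = 17
Position 9 (value 6): max_ending_here = 6, max_so_far = 17

Maximum subarray: [12, 5]
Maximum sum: 17

The maximum subarray is [12, 5] with sum 17. This subarray runs from index 2 to index 3.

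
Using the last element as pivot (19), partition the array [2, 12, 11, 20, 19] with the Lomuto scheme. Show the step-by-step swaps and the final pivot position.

Lomuto partition with pivot = 19:

Initial array: [2, 12, 11, 20, 19]

arr[0]=2 <= 19: swap with position 0, array becomes [2, 12, 11, 20, 19]
arr[1]=12 <= 19: swap with position 1, array becomes [2, 12, 11, 20, 19]
arr[2]=11 <= 19: swap with position 2, array becomes [2, 12, 11, 20, 19]
arr[3]=20 > 19: no swap

Place pivot at position 3: [2, 12, 11, 19, 20]
Pivot position: 3

After partitioning with pivot 19, the array becomes [2, 12, 11, 19, 20]. The pivot is placed at index 3. All elements to the left of the pivot are <= 19, and all elements to the right are > 19.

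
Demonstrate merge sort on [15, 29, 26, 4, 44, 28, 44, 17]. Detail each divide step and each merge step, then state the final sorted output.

Merge sort trace:

Split: [15, 29, 26, 4, 44, 28, 44, 17] -> [15, 29, 26, 4] and [44, 28, 44, 17]
  Split: [15, 29, 26, 4] -> [15, 29] and [26, 4]
    Split: [15, 29] -> [15] and [29]
    Merge: [15] + [29] -> [15, 29]
    Split: [26, 4] -> [26] and [4]
    Merge: [26] + [4] -> [4, 26]
  Merge: [15, 29] + [4, 26] -> [4, 15, 26, 29]
  Split: [44, 28, 44, 17] -> [44, 28] and [44, 17]
    Split: [44, 28] -> [44] and [28]
    Merge: [44] + [28] -> [28, 44]
    Split: [44, 17] -> [44] and [17]
    Merge: [44] + [17] -> [17, 44]
  Merge: [28, 44] + [17, 44] -> [17, 28, 44, 44]
Merge: [4, 15, 26, 29] + [17, 28, 44, 44] -> [4, 15, 17, 26, 28, 29, 44, 44]

Final sorted array: [4, 15, 17, 26, 28, 29, 44, 44]

The merge sort proceeds by recursively splitting the array and merging sorted halves.
After all merges, the sorted array is [4, 15, 17, 26, 28, 29, 44, 44].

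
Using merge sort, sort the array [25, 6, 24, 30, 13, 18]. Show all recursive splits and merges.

Merge sort trace:

Split: [25, 6, 24, 30, 13, 18] -> [25, 6, 24] and [30, 13, 18]
  Split: [25, 6, 24] -> [25] and [6, 24]
    Split: [6, 24] -> [6] and [24]
    Merge: [6] + [24] -> [6, 24]
  Merge: [25] + [6, 24] -> [6, 24, 25]
  Split: [30, 13, 18] -> [30] and [13, 18]
    Split: [13, 18] -> [13] and [18]
    Merge: [13] + [18] -> [13, 18]
  Merge: [30] + [13, 18] -> [13, 18, 30]
Merge: [6, 24, 25] + [13, 18, 30] -> [6, 13, 18, 24, 25, 30]

Final sorted array: [6, 13, 18, 24, 25, 30]

The merge sort proceeds by recursively splitting the array and merging sorted halves.
After all merges, the sorted array is [6, 13, 18, 24, 25, 30].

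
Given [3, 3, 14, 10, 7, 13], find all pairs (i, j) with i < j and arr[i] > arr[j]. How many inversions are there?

Finding inversions in [3, 3, 14, 10, 7, 13]:

(2, 3): arr[2]=14 > arr[3]=10
(2, 4): arr[2]=14 > arr[4]=7
(2, 5): arr[2]=14 > arr[5]=13
(3, 4): arr[3]=10 > arr[4]=7

Total inversions: 4

The array has 4 inversion(s): (2,3), (2,4), (2,5), (3,4). Each pair (i,j) satisfies i < j and arr[i] > arr[j].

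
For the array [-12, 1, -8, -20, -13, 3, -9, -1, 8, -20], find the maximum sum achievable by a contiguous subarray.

Using Kadane's algorithm on [-12, 1, -8, -20, -13, 3, -9, -1, 8, -20]:

Scanning through the array:
Position 1 (value 1): max_ending_here = 1, max_so_far = 1
Position 2 (value -8): max_ending_here = -7, max_so_far = 1
Position 3 (value -20): max_ending_here = -20, max_so_far = 1
Position 4 (value -13): max_ending_here = -13, max_so_far = 1
Position 5 (value 3): max_ending_here = 3, max_so_far = 3
Position 6 (value -9): max_ending_here = -6, max_so_far = 3
Position 7 (value -1): max_ending_here = -1, max_so_far = 3
Position 8 (value 8): max_ending_here = 8, max_so_far = 8
Position 9 (value -20): max_ending_here = -12, max_so_far = 8

Maximum subarray: [8]
Maximum sum: 8

The maximum subarray is [8] with sum 8. This subarray runs from index 8 to index 8.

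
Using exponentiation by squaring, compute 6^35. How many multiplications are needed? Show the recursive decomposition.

Computing 6^35 by squaring (build up from 6^1; each line after the first costs one multiplication):

6^1 = 6
6^2 = (6^1)^2 = 6^2 = 36
6^4 = (6^2)^2 = 36^2 = 1296
6^8 = (6^4)^2 = 1296^2 = 1679616
6^16 = (6^8)^2 = 1679616^2 = 2821109907456
6^17 = 6 * 6^16 = 6 * 2821109907456 = 16926659444736
6^34 = (6^17)^2 = 16926659444736^2 = 286511799958070431838109696
6^35 = 6 * 6^34 = 6 * 286511799958070431838109696 = 1719070799748422591028658176

Result: 1719070799748422591028658176
Multiplications needed: 7 (7 lines after 6^1)

6^35 = 1719070799748422591028658176. Using exponentiation by squaring, this requires 7 multiplications. The key idea: if the exponent is even, square the half-power; if odd, multiply by the base once.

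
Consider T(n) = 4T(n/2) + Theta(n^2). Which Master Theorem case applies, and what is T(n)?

Master Theorem for T(n) = 4T(n/2) + O(n^2):

a = 4, b = 2, c = 2
log_b(a) = log_2(4) = 2.0000

Case 2: c = 2 = log_2(4) = 2.0000
T(n) = O(n^2 log n) = O(n^2 log n)

For T(n) = 4T(n/2) + O(n^2): log_2(4) = 2.0000. This is Case 2 of the Master Theorem (c = log_b(a), equal work at all levels), giving O(n^2 log n).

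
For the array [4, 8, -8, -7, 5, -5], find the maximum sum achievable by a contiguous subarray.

Using Kadane's algorithm on [4, 8, -8, -7, 5, -5]:

Scanning through the array:
Position 1 (value 8): max_ending_here = 12, max_so_far = 12
Position 2 (value -8): max_ending_here = 4, max_so_far = 12
Position 3 (value -7): max_ending_here = -3, max_so_far = 12
Position 4 (value 5): max_ending_here = 5, max_so_far = 12
Position 5 (value -5): max_ending_here = 0, max_so_far = 12

Maximum subarray: [4, 8]
Maximum sum: 12

The maximum subarray is [4, 8] with sum 12. This subarray runs from index 0 to index 1.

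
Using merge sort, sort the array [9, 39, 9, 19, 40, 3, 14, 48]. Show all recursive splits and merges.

Merge sort trace:

Split: [9, 39, 9, 19, 40, 3, 14, 48] -> [9, 39, 9, 19] and [40, 3, 14, 48]
  Split: [9, 39, 9, 19] -> [9, 39] and [9, 19]
    Split: [9, 39] -> [9] and [39]
    Merge: [9] + [39] -> [9, 39]
    Split: [9, 19] -> [9] and [19]
    Merge: [9] + [19] -> [9, 19]
  Merge: [9, 39] + [9, 19] -> [9, 9, 19, 39]
  Split: [40, 3, 14, 48] -> [40, 3] and [14, 48]
    Split: [40, 3] -> [40] and [3]
    Merge: [40] + [3] -> [3, 40]
    Split: [14, 48] -> [14] and [48]
    Merge: [14] + [48] -> [14, 48]
  Merge: [3, 40] + [14, 48] -> [3, 14, 40, 48]
Merge: [9, 9, 19, 39] + [3, 14, 40, 48] -> [3, 9, 9, 14, 19, 39, 40, 48]

Final sorted array: [3, 9, 9, 14, 19, 39, 40, 48]

The merge sort proceeds by recursively splitting the array and merging sorted halves.
After all merges, the sorted array is [3, 9, 9, 14, 19, 39, 40, 48].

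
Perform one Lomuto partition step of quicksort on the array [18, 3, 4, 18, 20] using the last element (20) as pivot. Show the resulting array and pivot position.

Lomuto partition with pivot = 20:

Initial array: [18, 3, 4, 18, 20]

arr[0]=18 <= 20: swap with position 0, array becomes [18, 3, 4, 18, 20]
arr[1]=3 <= 20: swap with position 1, array becomes [18, 3, 4, 18, 20]
arr[2]=4 <= 20: swap with position 2, array becomes [18, 3, 4, 18, 20]
arr[3]=18 <= 20: swap with position 3, array becomes [18, 3, 4, 18, 20]

Place pivot at position 4: [18, 3, 4, 18, 20]
Pivot position: 4

After partitioning with pivot 20, the array becomes [18, 3, 4, 18, 20]. The pivot is placed at index 4. All elements to the left of the pivot are <= 20, and all elements to the right are > 20.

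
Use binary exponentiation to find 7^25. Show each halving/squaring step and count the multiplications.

Computing 7^25 by squaring (build up from 7^1; each line after the first costs one multiplication):

7^1 = 7
7^2 = (7^1)^2 = 7^2 = 49
7^3 = 7 * 7^2 = 7 * 49 = 343
7^6 = (7^3)^2 = 343^2 = 117649
7^12 = (7^6)^2 = 117649^2 = 13841287201
7^24 = (7^12)^2 = 13841287201^2 = 191581231380566414401
7^25 = 7 * 7^24 = 7 * 191581231380566414401 = 1341068619663964900807

Result: 1341068619663964900807
Multiplications needed: 6 (6 lines after 7^1)

7^25 = 1341068619663964900807. Using exponentiation by squaring, this requires 6 multiplications. The key idea: if the exponent is even, square the half-power; if odd, multiply by the base once.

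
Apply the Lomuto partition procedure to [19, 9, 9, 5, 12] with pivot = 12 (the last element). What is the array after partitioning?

Lomuto partition with pivot = 12:

Initial array: [19, 9, 9, 5, 12]

arr[0]=19 > 12: no swap
arr[1]=9 <= 12: swap with position 0, array becomes [9, 19, 9, 5, 12]
arr[2]=9 <= 12: swap with position 1, array becomes [9, 9, 19, 5, 12]
arr[3]=5 <= 12: swap with position 2, array becomes [9, 9, 5, 19, 12]

Place pivot at position 3: [9, 9, 5, 12, 19]
Pivot position: 3

After partitioning with pivot 12, the array becomes [9, 9, 5, 12, 19]. The pivot is placed at index 3. All elements to the left of the pivot are <= 12, and all elements to the right are > 12.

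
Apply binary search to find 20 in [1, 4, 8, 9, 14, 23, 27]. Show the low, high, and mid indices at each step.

Binary search for 20 in [1, 4, 8, 9, 14, 23, 27]:

lo=0, hi=6, mid=3, arr[mid]=9 -> 9 < 20, search right half
lo=4, hi=6, mid=5, arr[mid]=23 -> 23 > 20, search left half
lo=4, hi=4, mid=4, arr[mid]=14 -> 14 < 20, search right half
lo=5 > hi=4, target 20 not found

Binary search determines that 20 is not in the array after 3 comparisons. The search space was exhausted without finding the target.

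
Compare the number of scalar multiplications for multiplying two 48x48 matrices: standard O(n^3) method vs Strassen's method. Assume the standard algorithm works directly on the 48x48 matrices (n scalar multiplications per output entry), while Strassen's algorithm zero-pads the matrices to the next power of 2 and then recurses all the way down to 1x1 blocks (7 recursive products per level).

Matrix multiplication for 48x48 matrices:

Strassen's algorithm requires power-of-2 dimensions. Pad 48x48 to 64x64 (next power of 2).

Standard algorithm: 48^3 = 110592 multiplications
Strassen's algorithm: 7^(log2(64)) = 7^6 = 117649 multiplications
Difference: 110592 - 117649 = -7057 (Strassen uses MORE here due to padding overhead — for small or just-over-power-of-2 n, padding can outweigh the per-level savings)

Standard: 110592 multiplications (48^3). Strassen: 117649 multiplications (7^6, after padding to 64x64). Strassen reduces 8 recursive multiplications to 7 at each level.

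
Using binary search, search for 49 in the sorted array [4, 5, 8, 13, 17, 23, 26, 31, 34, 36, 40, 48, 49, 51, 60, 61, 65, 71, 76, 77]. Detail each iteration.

Binary search for 49 in [4, 5, 8, 13, 17, 23, 26, 31, 34, 36, 40, 48, 49, 51, 60, 61, 65, 71, 76, 77]:

lo=0, hi=19, mid=9, arr[mid]=36 -> 36 < 49, search right half
lo=10, hi=19, mid=14, arr[mid]=60 -> 60 > 49, search left half
lo=10, hi=13, mid=11, arr[mid]=48 -> 48 < 49, search right half
lo=12, hi=13, mid=12, arr[mid]=49 -> Found target at index 12!

Binary search finds 49 at index 12 after 4 comparisons. The search repeatedly halves the search space by comparing with the middle element.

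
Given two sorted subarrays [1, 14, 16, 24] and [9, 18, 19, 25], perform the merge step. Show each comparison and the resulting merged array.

Merging process:

Compare 1 vs 9: take 1 from left. Merged: [1]
Compare 14 vs 9: take 9 from right. Merged: [1, 9]
Compare 14 vs 18: take 14 from left. Merged: [1, 9, 14]
Compare 16 vs 18: take 16 from left. Merged: [1, 9, 14, 16]
Compare 24 vs 18: take 18 from right. Merged: [1, 9, 14, 16, 18]
Compare 24 vs 19: take 19 from right. Merged: [1, 9, 14, 16, 18, 19]
Compare 24 vs 25: take 24 from left. Merged: [1, 9, 14, 16, 18, 19, 24]
Append remaining from right: [25]. Merged: [1, 9, 14, 16, 18, 19, 24, 25]

Final merged array: [1, 9, 14, 16, 18, 19, 24, 25]
Total comparisons: 7

The merged array is [1, 9, 14, 16, 18, 19, 24, 25], requiring 7 comparisons. The merge step runs in O(n) time where n is the total number of elements.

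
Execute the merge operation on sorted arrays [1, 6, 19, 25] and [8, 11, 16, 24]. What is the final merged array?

Merging process:

Compare 1 vs 8: take 1 from left. Merged: [1]
Compare 6 vs 8: take 6 from left. Merged: [1, 6]
Compare 19 vs 8: take 8 from right. Merged: [1, 6, 8]
Compare 19 vs 11: take 11 from right. Merged: [1, 6, 8, 11]
Compare 19 vs 16: take 16 from right. Merged: [1, 6, 8, 11, 16]
Compare 19 vs 24: take 19 from left. Merged: [1, 6, 8, 11, 16, 19]
Compare 25 vs 24: take 24 from right. Merged: [1, 6, 8, 11, 16, 19, 24]
Append remaining from left: [25]. Merged: [1, 6, 8, 11, 16, 19, 24, 25]

Final merged array: [1, 6, 8, 11, 16, 19, 24, 25]
Total comparisons: 7

The merged array is [1, 6, 8, 11, 16, 19, 24, 25], requiring 7 comparisons. The merge step runs in O(n) time where n is the total number of elements.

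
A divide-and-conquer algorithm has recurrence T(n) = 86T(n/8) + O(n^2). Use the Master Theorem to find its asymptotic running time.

Master Theorem for T(n) = 86T(n/8) + O(n^2):

a = 86, b = 8, c = 2
log_b(a) = log_8(86) = 2.1421

Case 1: c = 2 < log_8(86) = 2.1421
T(n) = O(n^(log_8 86))

For T(n) = 86T(n/8) + O(n^2): log_8(86) = 2.1421. This is Case 1 of the Master Theorem (c < log_b(a), work dominated by leaves), giving O(n^(log_8 86)).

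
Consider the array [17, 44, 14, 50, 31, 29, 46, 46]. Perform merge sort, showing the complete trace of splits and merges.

Merge sort trace:

Split: [17, 44, 14, 50, 31, 29, 46, 46] -> [17, 44, 14, 50] and [31, 29, 46, 46]
  Split: [17, 44, 14, 50] -> [17, 44] and [14, 50]
    Split: [17, 44] -> [17] and [44]
    Merge: [17] + [44] -> [17, 44]
    Split: [14, 50] -> [14] and [50]
    Merge: [14] + [50] -> [14, 50]
  Merge: [17, 44] + [14, 50] -> [14, 17, 44, 50]
  Split: [31, 29, 46, 46] -> [31, 29] and [46, 46]
    Split: [31, 29] -> [31] and [29]
    Merge: [31] + [29] -> [29, 31]
    Split: [46, 46] -> [46] and [46]
    Merge: [46] + [46] -> [46, 46]
  Merge: [29, 31] + [46, 46] -> [29, 31, 46, 46]
Merge: [14, 17, 44, 50] + [29, 31, 46, 46] -> [14, 17, 29, 31, 44, 46, 46, 50]

Final sorted array: [14, 17, 29, 31, 44, 46, 46, 50]

The merge sort proceeds by recursively splitting the array and merging sorted halves.
After all merges, the sorted array is [14, 17, 29, 31, 44, 46, 46, 50].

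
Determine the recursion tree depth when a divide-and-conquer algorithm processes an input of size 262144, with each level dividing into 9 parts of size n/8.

For divide and conquer with division factor 8:

Problem sizes at each level:
Level 0: 262144
Level 1: 32768
Level 2: 4096
Level 3: 512
Level 4: 64
Level 5: 8
Level 6: 1

The root is level 0 and the size-1 base case is level 6 (the tree spans levels 0 through 6, i.e. 7 levels counting the root), so the depth is the number of divisions: log_8(262144) = 6

The recursion tree depth is log_8(262144) = 6. At each level, the problem size is divided by 8, so it takes 6 divisions to reduce to a base case of size 1. The algorithm makes 9 recursive calls at each level.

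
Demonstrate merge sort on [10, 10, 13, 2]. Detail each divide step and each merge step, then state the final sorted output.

Merge sort trace:

Split: [10, 10, 13, 2] -> [10, 10] and [13, 2]
  Split: [10, 10] -> [10] and [10]
  Merge: [10] + [10] -> [10, 10]
  Split: [13, 2] -> [13] and [2]
  Merge: [13] + [2] -> [2, 13]
Merge: [10, 10] + [2, 13] -> [2, 10, 10, 13]

Final sorted array: [2, 10, 10, 13]

The merge sort proceeds by recursively splitting the array and merging sorted halves.
After all merges, the sorted array is [2, 10, 10, 13].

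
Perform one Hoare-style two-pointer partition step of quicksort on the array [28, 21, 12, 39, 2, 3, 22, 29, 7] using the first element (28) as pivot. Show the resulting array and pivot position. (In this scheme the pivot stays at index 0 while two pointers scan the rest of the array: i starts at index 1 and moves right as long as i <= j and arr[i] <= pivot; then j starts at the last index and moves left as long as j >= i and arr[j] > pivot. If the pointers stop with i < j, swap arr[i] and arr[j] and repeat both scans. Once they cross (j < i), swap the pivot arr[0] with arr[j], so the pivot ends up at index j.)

Hoare-style two-pointer partition with pivot = 28:

Initial array: [28, 21, 12, 39, 2, 3, 22, 29, 7]

Pointers start at i = 1, j = 8.
i stops at index 3 (arr[3]=39 > 28), j stops at index 8 (arr[8]=7 <= 28): swap arr[3] and arr[8], array becomes [28, 21, 12, 7, 2, 3, 22, 29, 39]
i ends at 7, j ends at 6: the pointers have crossed (j < i), so scanning stops.

Swap pivot arr[0] with arr[6] to place pivot at position 6: [22, 21, 12, 7, 2, 3, 28, 29, 39]
Pivot position: 6

After partitioning with pivot 28, the array becomes [22, 21, 12, 7, 2, 3, 28, 29, 39]. The pivot is placed at index 6. All elements to the left of the pivot are <= 28, and all elements to the right are > 28.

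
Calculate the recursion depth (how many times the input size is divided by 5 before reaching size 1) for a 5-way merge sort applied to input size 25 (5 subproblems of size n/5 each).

For divide and conquer with division factor 5:

Problem sizes at each level:
Level 0: 25
Level 1: 5
Level 2: 1

The root is level 0 and the size-1 base case is level 2 (the tree spans levels 0 through 2, i.e. 3 levels counting the root), so the depth is the number of divisions: log_5(25) = 2

The recursion tree depth is log_5(25) = 2. At each level, the problem size is divided by 5, so it takes 2 divisions to reduce to a base case of size 1. The algorithm makes 5 recursive calls at each level.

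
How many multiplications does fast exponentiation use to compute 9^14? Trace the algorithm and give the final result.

Computing 9^14 by squaring (build up from 9^1; each line after the first costs one multiplication):

9^1 = 9
9^2 = (9^1)^2 = 9^2 = 81
9^3 = 9 * 9^2 = 9 * 81 = 729
9^6 = (9^3)^2 = 729^2 = 531441
9^7 = 9 * 9^6 = 9 * 531441 = 4782969
9^14 = (9^7)^2 = 4782969^2 = 22876792454961

Result: 22876792454961
Multiplications needed: 5 (5 lines after 9^1)

9^14 = 22876792454961. Using exponentiation by squaring, this requires 5 multiplications. The key idea: if the exponent is even, square the half-power; if odd, multiply by the base once.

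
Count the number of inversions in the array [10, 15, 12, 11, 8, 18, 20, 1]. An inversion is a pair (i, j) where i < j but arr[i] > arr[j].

Finding inversions in [10, 15, 12, 11, 8, 18, 20, 1]:

(0, 4): arr[0]=10 > arr[4]=8
(0, 7): arr[0]=10 > arr[7]=1
(1, 2): arr[1]=15 > arr[2]=12
(1, 3): arr[1]=15 > arr[3]=11
(1, 4): arr[1]=15 > arr[4]=8
(1, 7): arr[1]=15 > arr[7]=1
(2, 3): arr[2]=12 > arr[3]=11
(2, 4): arr[2]=12 > arr[4]=8
(2, 7): arr[2]=12 > arr[7]=1
(3, 4): arr[3]=11 > arr[4]=8
(3, 7): arr[3]=11 > arr[7]=1
(4, 7): arr[4]=8 > arr[7]=1
(5, 7): arr[5]=18 > arr[7]=1
(6, 7): arr[6]=20 > arr[7]=1

Total inversions: 14

The array has 14 inversion(s): (0,4), (0,7), (1,2), (1,3), (1,4), (1,7), (2,3), (2,4), (2,7), (3,4), (3,7), (4,7), (5,7), (6,7). Each pair (i,j) satisfies i < j and arr[i] > arr[j].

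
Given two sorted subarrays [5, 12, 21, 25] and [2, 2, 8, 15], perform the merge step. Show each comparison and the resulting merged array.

Merging process:

Compare 5 vs 2: take 2 from right. Merged: [2]
Compare 5 vs 2: take 2 from right. Merged: [2, 2]
Compare 5 vs 8: take 5 from left. Merged: [2, 2, 5]
Compare 12 vs 8: take 8 from right. Merged: [2, 2, 5, 8]
Compare 12 vs 15: take 12 from left. Merged: [2, 2, 5, 8, 12]
Compare 21 vs 15: take 15 from right. Merged: [2, 2, 5, 8, 12, 15]
Append remaining from left: [21, 25]. Merged: [2, 2, 5, 8, 12, 15, 21, 25]

Final merged array: [2, 2, 5, 8, 12, 15, 21, 25]
Total comparisons: 6

The merged array is [2, 2, 5, 8, 12, 15, 21, 25], requiring 6 comparisons. The merge step runs in O(n) time where n is the total number of elements.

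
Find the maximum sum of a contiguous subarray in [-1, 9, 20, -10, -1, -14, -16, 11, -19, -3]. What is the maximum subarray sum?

Using Kadane's algorithm on [-1, 9, 20, -10, -1, -14, -16, 11, -19, -3]:

Scanning through the array:
Position 1 (value 9): max_ending_here = 9, max_so_far = 9
Position 2 (value 20): max_ending_here = 29, max_so_far = 29
Position 3 (value -10): max_ending_here = 19, max_so_far = 29
Position 4 (value -1): max_ending_here = 18, max_so_far = 29
Position 5 (value -14): max_ending_here = 4, max_so_far = 29
Position 6 (value -16): max_ending_here = -12, max_so_far = 29
Position 7 (value 11): max_ending_here = 11, max_so_far = 29
Position 8 (value -19): max_ending_here = -8, max_so_far = 29
Position 9 (value -3): max_ending_here = -3, max_so_far = 29

Maximum subarray: [9, 20]
Maximum sum: 29

The maximum subarray is [9, 20] with sum 29. This subarray runs from index 1 to index 2.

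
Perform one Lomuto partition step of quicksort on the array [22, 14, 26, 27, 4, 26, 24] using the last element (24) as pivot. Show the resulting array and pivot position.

Lomuto partition with pivot = 24:

Initial array: [22, 14, 26, 27, 4, 26, 24]

arr[0]=22 <= 24: swap with position 0, array becomes [22, 14, 26, 27, 4, 26, 24]
arr[1]=14 <= 24: swap with position 1, array becomes [22, 14, 26, 27, 4, 26, 24]
arr[2]=26 > 24: no swap
arr[3]=27 > 24: no swap
arr[4]=4 <= 24: swap with position 2, array becomes [22, 14, 4, 27, 26, 26, 24]
arr[5]=26 > 24: no swap

Place pivot at position 3: [22, 14, 4, 24, 26, 26, 27]
Pivot position: 3

After partitioning with pivot 24, the array becomes [22, 14, 4, 24, 26, 26, 27]. The pivot is placed at index 3. All elements to the left of the pivot are <= 24, and all elements to the right are > 24.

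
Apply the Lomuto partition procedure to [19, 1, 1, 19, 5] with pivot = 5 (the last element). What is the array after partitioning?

Lomuto partition with pivot = 5:

Initial array: [19, 1, 1, 19, 5]

arr[0]=19 > 5: no swap
arr[1]=1 <= 5: swap with position 0, array becomes [1, 19, 1, 19, 5]
arr[2]=1 <= 5: swap with position 1, array becomes [1, 1, 19, 19, 5]
arr[3]=19 > 5: no swap

Place pivot at position 2: [1, 1, 5, 19, 19]
Pivot position: 2

After partitioning with pivot 5, the array becomes [1, 1, 5, 19, 19]. The pivot is placed at index 2. All elements to the left of the pivot are <= 5, and all elements to the right are > 5.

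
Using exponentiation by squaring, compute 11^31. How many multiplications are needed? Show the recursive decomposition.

Computing 11^31 by squaring (build up from 11^1; each line after the first costs one multiplication):

11^1 = 11
11^2 = (11^1)^2 = 11^2 = 121
11^3 = 11 * 11^2 = 11 * 121 = 1331
11^6 = (11^3)^2 = 1331^2 = 1771561
11^7 = 11 * 11^6 = 11 * 1771561 = 19487171
11^14 = (11^7)^2 = 19487171^2 = 379749833583241
11^15 = 11 * 11^14 = 11 * 379749833583241 = 4177248169415651
11^30 = (11^15)^2 = 4177248169415651^2 = 17449402268886407318558803753801
11^31 = 11 * 11^30 = 11 * 17449402268886407318558803753801 = 191943424957750480504146841291811

Result: 191943424957750480504146841291811
Multiplications needed: 8 (8 lines after 11^1)

11^31 = 191943424957750480504146841291811. Using exponentiation by squaring, this requires 8 multiplications. The key idea: if the exponent is even, square the half-power; if odd, multiply by the base once.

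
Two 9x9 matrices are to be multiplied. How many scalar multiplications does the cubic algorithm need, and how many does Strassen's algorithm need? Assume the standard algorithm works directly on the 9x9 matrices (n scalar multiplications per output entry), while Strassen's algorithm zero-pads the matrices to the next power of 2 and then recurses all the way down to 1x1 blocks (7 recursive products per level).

Matrix multiplication for 9x9 matrices:

Strassen's algorithm requires power-of-2 dimensions. Pad 9x9 to 16x16 (next power of 2).

Standard algorithm: 9^3 = 729 multiplications
Strassen's algorithm: 7^(log2(16)) = 7^4 = 2401 multiplications
Difference: 729 - 2401 = -1672 (Strassen uses MORE here due to padding overhead — for small or just-over-power-of-2 n, padding can outweigh the per-level savings)

Standard: 729 multiplications (9^3). Strassen: 2401 multiplications (7^4, after padding to 16x16). Strassen reduces 8 recursive multiplications to 7 at each level.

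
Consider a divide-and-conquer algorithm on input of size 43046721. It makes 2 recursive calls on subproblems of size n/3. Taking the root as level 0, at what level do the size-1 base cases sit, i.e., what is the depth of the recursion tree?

For divide and conquer with division factor 3:

Problem sizes at each level:
Level 0: 43046721
Level 1: 14348907
Level 2: 4782969
Level 3: 1594323
Level 4: 531441
Level 5: 177147
Level 6: 59049
Level 7: 19683
Level 8: 6561
Level 9: 2187
Level 10: 729
Level 11: 243
Level 12: 81
Level 13: 27
Level 14: 9
Level 15: 3
Level 16: 1

The root is level 0 and the size-1 base case is level 16 (the tree spans levels 0 through 16, i.e. 17 levels counting the root), so the depth is the number of divisions: log_3(43046721) = 16

The recursion tree depth is log_3(43046721) = 16. At each level, the problem size is divided by 3, so it takes 16 divisions to reduce to a base case of size 1. The algorithm makes 2 recursive calls at each level.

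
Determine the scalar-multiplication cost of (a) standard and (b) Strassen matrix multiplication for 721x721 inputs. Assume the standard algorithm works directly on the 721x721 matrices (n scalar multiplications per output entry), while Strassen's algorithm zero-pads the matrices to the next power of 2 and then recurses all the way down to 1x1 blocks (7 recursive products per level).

Matrix multiplication for 721x721 matrices:

Strassen's algorithm requires power-of-2 dimensions. Pad 721x721 to 1024x1024 (next power of 2).

Standard algorithm: 721^3 = 374805361 multiplications
Strassen's algorithm: 7^(log2(1024)) = 7^10 = 282475249 multiplications
Savings: 374805361 - 282475249 = 92330112 multiplications

Standard: 374805361 multiplications (721^3). Strassen: 282475249 multiplications (7^10, after padding to 1024x1024). Strassen reduces 8 recursive multiplications to 7 at each level.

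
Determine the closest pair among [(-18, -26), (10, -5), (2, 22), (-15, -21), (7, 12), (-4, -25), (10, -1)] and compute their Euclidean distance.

Computing all pairwise distances among 7 points:

d((-18, -26), (10, -5)) = 35.0
d((-18, -26), (2, 22)) = 52.0
d((-18, -26), (-15, -21)) = 5.831
d((-18, -26), (7, 12)) = 45.4863
d((-18, -26), (-4, -25)) = 14.0357
d((-18, -26), (10, -1)) = 37.5366
d((10, -5), (2, 22)) = 28.1603
d((10, -5), (-15, -21)) = 29.6816
d((10, -5), (7, 12)) = 17.2627
d((10, -5), (-4, -25)) = 24.4131
d((10, -5), (10, -1)) = 4.0 <-- minimum
d((2, 22), (-15, -21)) = 46.2385
d((2, 22), (7, 12)) = 11.1803
d((2, 22), (-4, -25)) = 47.3814
d((2, 22), (10, -1)) = 24.3516
d((-15, -21), (7, 12)) = 39.6611
d((-15, -21), (-4, -25)) = 11.7047
d((-15, -21), (10, -1)) = 32.0156
d((7, 12), (-4, -25)) = 38.6005
d((7, 12), (10, -1)) = 13.3417
d((-4, -25), (10, -1)) = 27.7849

Closest pair: (10, -5) and (10, -1) with distance 4.0

The closest pair is (10, -5) and (10, -1) with Euclidean distance 4.0. For 7 points, brute-force pairwise comparison is shown above. For large n, the divide-and-conquer algorithm (sort by x, recurse on halves, check the dividing strip) achieves O(n log n).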